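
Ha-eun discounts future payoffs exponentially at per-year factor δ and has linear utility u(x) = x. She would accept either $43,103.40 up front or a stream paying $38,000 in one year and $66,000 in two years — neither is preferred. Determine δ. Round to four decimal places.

δ ≈ 0.5700

Equating present values: 43103.40 = 38000δ + 66000δ².
So 66000δ² + 38000δ − 43103.40 = 0.
By the quadratic formula (taking the positive root), δ = (−38000 + √12823297600.00) / 132000 ≈ 0.5700.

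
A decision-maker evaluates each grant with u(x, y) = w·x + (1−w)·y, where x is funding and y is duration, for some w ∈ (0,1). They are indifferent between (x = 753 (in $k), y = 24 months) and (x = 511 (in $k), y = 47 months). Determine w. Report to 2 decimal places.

w = 0.09

Equating utilities: w·753 + (1−w)·24 = w·511 + (1−w)·47.
w·(753−511) = (1−w)·(47−24), i.e. w·242 = (1−w)·23.
The marginal rate of substitution is 23/242, so w = 23/(242+23) = 0.09.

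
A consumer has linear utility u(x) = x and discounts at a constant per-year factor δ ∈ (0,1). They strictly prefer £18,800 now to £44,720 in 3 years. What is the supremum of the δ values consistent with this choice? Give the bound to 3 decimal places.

δ < 0.749

The preference means 18800 > δ^3·44720.
Dividing by 44720: δ^3 < 0.42039. Both sides are positive, so the cube root keeps the direction.
δ < 0.42039^(1/3) = 0.749.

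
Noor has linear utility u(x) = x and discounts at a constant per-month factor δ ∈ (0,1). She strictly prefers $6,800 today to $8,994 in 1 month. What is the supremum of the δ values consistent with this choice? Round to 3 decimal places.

Under u(x) = x this choice says 6800 > δ·8994.
Dividing through by 8994 gives δ < 0.75606.

δ < 0.756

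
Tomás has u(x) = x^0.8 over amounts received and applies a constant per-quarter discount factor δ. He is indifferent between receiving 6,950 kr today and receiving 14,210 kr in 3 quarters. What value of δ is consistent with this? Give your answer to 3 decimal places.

Equating discounted utilities: u(6950) = δ^3·u(14210) ⇒ δ^3 = u(6950)/u(14210).
Since u(x) = x^0.8, δ^3 = (6950/14210)^0.8 = 0.48909^0.8 = 0.56430.
Taking the cube root: δ = 0.56430^(1/3) ≈ 0.826.

δ ≈ 0.826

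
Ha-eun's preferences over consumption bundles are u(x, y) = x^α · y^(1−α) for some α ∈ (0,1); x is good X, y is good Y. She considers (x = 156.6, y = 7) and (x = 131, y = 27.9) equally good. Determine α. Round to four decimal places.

The Cobb–Douglas utilities coincide, so 156.6^α·7^(1−α) = 131^α·27.9^(1−α).
Taking logs: α·ln 156.6 + (1−α)·ln 7 = α·ln 131 + (1−α)·ln 27.9, i.e. α·0.1784975 = (1−α)·1.3827165.
So α/(1−α) = (1.3827165)/(0.1784975) = 7.7464194, and α = 7.7464194/8.7464194 ≈ 0.8857.

α ≈ 0.8857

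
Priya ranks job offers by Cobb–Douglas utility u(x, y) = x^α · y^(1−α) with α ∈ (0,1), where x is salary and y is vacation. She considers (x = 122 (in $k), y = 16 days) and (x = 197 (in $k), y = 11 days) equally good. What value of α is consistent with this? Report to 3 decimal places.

α ≈ 0.439

The Cobb–Douglas utilities coincide, so 122^α·16^(1−α) = 197^α·11^(1−α).
Taking logs: α·ln 122 + (1−α)·ln 16 = α·ln 197 + (1−α)·ln 11, i.e. α·-0.479183 = (1−α)·-0.374693.
With A = -0.479183 and B = -0.374693: α·A = (1−α)·B, so α = B/(A+B) = -0.374693/-0.853876 ≈ 0.439.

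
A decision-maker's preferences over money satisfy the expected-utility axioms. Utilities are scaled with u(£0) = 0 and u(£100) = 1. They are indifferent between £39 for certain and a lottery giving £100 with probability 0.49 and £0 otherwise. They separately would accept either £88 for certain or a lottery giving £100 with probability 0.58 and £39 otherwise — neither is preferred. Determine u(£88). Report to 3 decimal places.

First, u(£39) = 0.49·u(£100) + 0.51·u(£0) = 0.49.
Chaining: u(£88) = 0.58·1.00 + 0.42·0.49 = 0.7858.

0.786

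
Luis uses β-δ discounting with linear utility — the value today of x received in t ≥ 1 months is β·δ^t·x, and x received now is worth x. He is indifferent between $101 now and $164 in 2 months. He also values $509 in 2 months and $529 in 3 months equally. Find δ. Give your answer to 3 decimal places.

δ ≈ 0.962

The second indifference involves only future payoffs, so β cancels: β·δ^2·509 = β·δ^3·529, giving δ = 509/529 = 0.96219.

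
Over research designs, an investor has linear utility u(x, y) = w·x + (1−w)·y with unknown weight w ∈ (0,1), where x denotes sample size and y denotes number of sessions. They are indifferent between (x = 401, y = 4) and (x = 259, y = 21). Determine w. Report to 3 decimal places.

w = 0.107

Indifference: w·401 + (1−w)·4 = w·259 + (1−w)·21.
Rearranging, 142·w − 17·(1−w) = 0.
So w/(1−w) = 17/142 = 0.1197, giving w = 17/(142+17) = 0.107.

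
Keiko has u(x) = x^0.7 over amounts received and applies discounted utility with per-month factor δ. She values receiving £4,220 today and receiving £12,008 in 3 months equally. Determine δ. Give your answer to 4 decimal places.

The payoff in 3 months is discounted by δ^3, so u(4220) = δ^3·u(12008) and δ^3 = u(4220)/u(12008).
With u(x) = x^0.7: δ^3 = 4220^0.7/12008^0.7 = (4220/12008)^0.7 = 0.48094.
Hence δ = (0.48094)^(1/3) = 0.783483.

δ ≈ 0.7835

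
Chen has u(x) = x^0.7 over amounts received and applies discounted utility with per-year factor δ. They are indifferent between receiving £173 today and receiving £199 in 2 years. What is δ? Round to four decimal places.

Indifference means u(173) = δ^2 · u(199), so δ^2 = u(173)/u(199).
With u(x) = x^0.7: δ^2 = 173^0.7/199^0.7 = (173/199)^0.7 = 0.90664.
Hence δ = (0.90664)^(1/2) = 0.952177.

δ ≈ 0.9522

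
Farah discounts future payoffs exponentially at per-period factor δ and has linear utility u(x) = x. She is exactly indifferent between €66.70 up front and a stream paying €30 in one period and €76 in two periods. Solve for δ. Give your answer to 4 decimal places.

Present value of the stream is 30·δ + 76·δ². Indifference gives 30δ + 76δ² = 66.70.
So 76δ² + 30δ − 66.70 = 0.
δ = (−30 + √(30² + 4·76·66.70)) / (2·76) = (−30 + √21176.80) / 152 ≈ 0.7600.

δ ≈ 0.7600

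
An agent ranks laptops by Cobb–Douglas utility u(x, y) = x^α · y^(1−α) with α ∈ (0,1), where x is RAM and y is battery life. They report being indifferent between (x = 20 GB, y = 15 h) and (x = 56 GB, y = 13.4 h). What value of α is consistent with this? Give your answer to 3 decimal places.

α ≈ 0.099

Indifference: 20^α · 15^(1−α) = 56^α · 13.4^(1−α).
Taking logs: α·ln 20 + (1−α)·ln 15 = α·ln 56 + (1−α)·ln 13.4, i.e. α·-1.029619 = (1−α)·-0.112795.
Thus α·(-1.142414) = -0.112795, so α = -0.112795/-1.142414 ≈ 0.099.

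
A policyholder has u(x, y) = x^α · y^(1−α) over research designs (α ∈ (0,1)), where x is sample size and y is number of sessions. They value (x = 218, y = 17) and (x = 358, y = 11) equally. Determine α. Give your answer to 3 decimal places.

The Cobb–Douglas utilities coincide, so 218^α·17^(1−α) = 358^α·11^(1−α).
Taking logs: α·ln 218 + (1−α)·ln 17 = α·ln 358 + (1−α)·ln 11, i.e. α·-0.496038 = (1−α)·-0.435318.
Thus α·(-0.931356) = -0.435318, so α = -0.435318/-0.931356 ≈ 0.467.

α ≈ 0.467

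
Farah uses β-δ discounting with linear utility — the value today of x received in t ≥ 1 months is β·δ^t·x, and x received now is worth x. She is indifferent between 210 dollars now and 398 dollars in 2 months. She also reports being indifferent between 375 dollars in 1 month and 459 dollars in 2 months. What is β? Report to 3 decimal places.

From the later pair, β·δ^1·375 = β·δ^2·459; dividing through, δ = 375/459 = 0.81699.
The first indifference: 210 = β·δ^2·398, so β = 210/(δ^2·398) = 210/(0.66748·398) ≈ 0.790.

β ≈ 0.790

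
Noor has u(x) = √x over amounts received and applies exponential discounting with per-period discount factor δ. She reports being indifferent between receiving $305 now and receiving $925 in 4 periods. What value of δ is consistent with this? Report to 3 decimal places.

δ ≈ 0.871

The payoff in 4 periods is discounted by δ^4, so u(305) = δ^4·u(925) and δ^4 = u(305)/u(925).
With u(x) = √x: δ^4 = √305/√925 = √(305/925) = 0.57422.
Hence δ = (0.57422)^(1/4) = 0.87050.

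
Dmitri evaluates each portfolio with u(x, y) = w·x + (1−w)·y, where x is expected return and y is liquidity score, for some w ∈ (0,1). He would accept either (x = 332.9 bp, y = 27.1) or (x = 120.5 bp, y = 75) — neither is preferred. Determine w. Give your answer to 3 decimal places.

Indifference: w·332.9 + (1−w)·27.1 = w·120.5 + (1−w)·75.
Collecting terms: w·212.4 = (1−w)·47.9.
Hence w = 47.9/(212.4+47.9) = 47.9/260.3 = 0.184.

w = 0.184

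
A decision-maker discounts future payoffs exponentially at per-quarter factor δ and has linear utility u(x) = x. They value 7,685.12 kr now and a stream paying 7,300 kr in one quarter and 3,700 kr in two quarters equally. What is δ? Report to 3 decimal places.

Equating present values: 7685.12 = 7300δ + 3700δ².
That is, 3700δ² + 7300δ − 7685.12 = 0, a quadratic in δ.
By the quadratic formula (taking the positive root), δ = (−7300 + √167029776.00) / 7400 ≈ 0.760.

δ ≈ 0.760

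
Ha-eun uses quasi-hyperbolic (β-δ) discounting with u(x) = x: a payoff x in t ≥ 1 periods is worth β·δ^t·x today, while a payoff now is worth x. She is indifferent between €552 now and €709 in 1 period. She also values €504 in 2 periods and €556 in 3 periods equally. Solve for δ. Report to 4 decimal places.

Both payoffs in the second observation are in the future, so β drops out: δ^2·504 = δ^3·556 ⇒ δ = 504/556 = 0.90647.

δ ≈ 0.9065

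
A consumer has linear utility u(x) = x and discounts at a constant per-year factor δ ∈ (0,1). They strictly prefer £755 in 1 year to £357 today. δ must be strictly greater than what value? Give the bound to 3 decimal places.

δ > 0.473

Under u(x) = x this choice says 357 < δ·755.
Dividing through by 755 gives δ > 0.47285.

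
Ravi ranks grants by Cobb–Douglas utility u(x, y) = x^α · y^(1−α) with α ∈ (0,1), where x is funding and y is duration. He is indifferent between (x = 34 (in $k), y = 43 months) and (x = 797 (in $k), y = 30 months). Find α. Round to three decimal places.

Set the two utilities equal: 34^α·43^(1−α) = 797^α·30^(1−α).
Rearrange to (34/797)^α = (30/43)^(1−α) and take logs: α·-3.154494 = (1−α)·-0.360003.
With A = -3.154494 and B = -0.360003: α·A = (1−α)·B, so α = B/(A+B) = -0.360003/-3.514497 ≈ 0.102.

α ≈ 0.102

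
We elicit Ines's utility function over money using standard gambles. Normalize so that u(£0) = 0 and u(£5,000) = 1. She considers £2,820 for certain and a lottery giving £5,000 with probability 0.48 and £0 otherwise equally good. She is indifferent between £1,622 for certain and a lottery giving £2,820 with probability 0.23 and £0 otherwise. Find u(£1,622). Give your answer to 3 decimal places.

0.110

The first gamble pins u(£2,820): it must equal 0.48·1 + 0.52·0 = 0.48.
Chaining: u(£1,622) = 0.23·0.48 + 0.77·0.00 = 0.1104.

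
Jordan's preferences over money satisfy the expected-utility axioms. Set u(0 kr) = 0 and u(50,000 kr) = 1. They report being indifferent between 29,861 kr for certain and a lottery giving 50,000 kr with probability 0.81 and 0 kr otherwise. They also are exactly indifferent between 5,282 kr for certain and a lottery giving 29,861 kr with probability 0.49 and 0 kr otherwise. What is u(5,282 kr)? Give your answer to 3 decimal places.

0.397

The first gamble pins u(29,861 kr): it must equal 0.81·1 + 0.19·0 = 0.81.
The second indifference gives u(5,282 kr) = 0.49·u(29,861 kr) + 0.51·u(0 kr) = 0.49·0.81 + 0.51·0.00 = 0.3969.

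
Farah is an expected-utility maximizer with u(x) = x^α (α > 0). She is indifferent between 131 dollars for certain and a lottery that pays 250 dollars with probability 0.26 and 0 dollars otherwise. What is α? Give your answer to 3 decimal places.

α ≈ 2.084

EU(lottery) = 0.26·250^α + 0.74·0 = 0.26·250^α.
Setting u(131) equal to that: 131^α = 0.26·250^α ⇒ (131/250)^α = 0.26.
Take logs: α = ln 0.26 / ln(131/250) ≈ 2.08440.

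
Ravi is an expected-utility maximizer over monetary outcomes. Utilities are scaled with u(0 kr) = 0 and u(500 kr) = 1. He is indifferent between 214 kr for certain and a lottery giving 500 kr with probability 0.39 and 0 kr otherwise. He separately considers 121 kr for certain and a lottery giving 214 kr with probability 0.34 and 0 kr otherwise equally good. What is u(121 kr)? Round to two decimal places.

The first gamble pins u(214 kr): it must equal 0.39·1 + 0.61·0 = 0.39.
Chaining: u(121 kr) = 0.34·0.39 + 0.66·0.00 = 0.1326.

0.13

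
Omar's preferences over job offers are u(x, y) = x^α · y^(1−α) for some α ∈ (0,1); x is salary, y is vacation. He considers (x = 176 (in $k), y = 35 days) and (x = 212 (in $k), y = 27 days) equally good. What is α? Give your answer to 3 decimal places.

α ≈ 0.582

Set the two utilities equal: 176^α·35^(1−α) = 212^α·27^(1−α).
(176/212)^α = (27/35)^(1−α); take logs: α·ln(176/212) = (1−α)·ln(27/35), i.e. α·-0.186102 = (1−α)·-0.259511.
So α/(1−α) = (-0.259511)/(-0.186102) = 1.394456, and α = 1.394456/2.394456 ≈ 0.582.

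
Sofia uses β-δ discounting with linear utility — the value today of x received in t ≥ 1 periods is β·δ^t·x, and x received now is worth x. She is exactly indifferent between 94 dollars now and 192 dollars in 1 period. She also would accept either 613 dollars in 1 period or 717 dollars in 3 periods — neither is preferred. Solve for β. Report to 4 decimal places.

The second indifference involves only future payoffs, so β cancels: β·δ^1·613 = β·δ^3·717, giving δ^2 = 613/717 = 0.85495, so δ = 0.92464.
The first indifference: 94 = β·δ·192, so β = 94/(δ·192) = 94/(0.92464·192) ≈ 0.5295.

β ≈ 0.5295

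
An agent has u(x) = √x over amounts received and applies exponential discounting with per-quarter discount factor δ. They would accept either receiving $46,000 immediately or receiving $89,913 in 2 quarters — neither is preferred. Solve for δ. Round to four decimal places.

δ ≈ 0.8457

Indifference means u(46000) = δ^2 · u(89913), so δ^2 = u(46000)/u(89913).
With u(x) = √x: δ^2 = √46000/√89913 = √(46000/89913) = 0.71527.
Hence δ = (0.71527)^(1/2) = 0.845734.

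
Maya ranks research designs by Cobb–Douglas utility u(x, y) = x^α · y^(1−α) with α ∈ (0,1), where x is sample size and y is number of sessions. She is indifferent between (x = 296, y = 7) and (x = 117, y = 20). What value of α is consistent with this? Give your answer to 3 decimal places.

α ≈ 0.531

Indifference: 296^α · 7^(1−α) = 117^α · 20^(1−α).
Taking logs: α·ln 296 + (1−α)·ln 7 = α·ln 117 + (1−α)·ln 20, i.e. α·0.928186 = (1−α)·1.049822.
Thus α·(1.978008) = 1.049822, so α = 1.049822/1.978008 ≈ 0.531.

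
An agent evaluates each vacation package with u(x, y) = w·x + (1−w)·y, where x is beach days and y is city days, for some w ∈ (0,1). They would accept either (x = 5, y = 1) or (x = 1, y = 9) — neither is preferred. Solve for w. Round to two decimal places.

w = 0.67

u(5,1) = u(1,9) means w·5 + (1−w)·1 = w·1 + (1−w)·9.
Rearranging, 4·w − 8·(1−w) = 0.
So w/(1−w) = 8/4 = 2.0000, giving w = 8/(4+8) = 0.67.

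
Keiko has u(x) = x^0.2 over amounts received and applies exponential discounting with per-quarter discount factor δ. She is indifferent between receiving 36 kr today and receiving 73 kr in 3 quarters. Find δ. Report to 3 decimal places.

Indifference means u(36) = δ^3 · u(73), so δ^3 = u(36)/u(73).
Since u(x) = x^0.2, δ^3 = (36/73)^0.2 = 0.49315^0.2 = 0.86815.
So δ = 0.86815^(1/3) ≈ 0.954.

δ ≈ 0.954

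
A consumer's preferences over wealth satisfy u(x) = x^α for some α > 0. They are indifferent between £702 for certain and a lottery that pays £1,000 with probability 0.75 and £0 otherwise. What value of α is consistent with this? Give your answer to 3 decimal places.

Since u(0) = 0, the lottery's EU is 0.75·1000^α.
Setting u(702) equal to that: 702^α = 0.75·1000^α ⇒ (702/1000)^α = 0.75.
Taking logs: α·ln(702/1000) = ln(0.75), so α = -0.287682 / -0.353822 ≈ 0.813.

α ≈ 0.813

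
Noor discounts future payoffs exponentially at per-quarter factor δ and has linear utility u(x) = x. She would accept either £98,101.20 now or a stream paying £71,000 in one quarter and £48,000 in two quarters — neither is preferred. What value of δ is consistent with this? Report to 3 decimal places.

δ ≈ 0.870

Equating present values: 98101.20 = 71000δ + 48000δ².
Rearranged: 48000δ² + 71000δ − 98101.20 = 0.
The positive root is δ = [−71000 + √(71000² + 4·48000·98101.20)] / (2·48000) = (−71000 + 154520.000)/96000 ≈ 0.870.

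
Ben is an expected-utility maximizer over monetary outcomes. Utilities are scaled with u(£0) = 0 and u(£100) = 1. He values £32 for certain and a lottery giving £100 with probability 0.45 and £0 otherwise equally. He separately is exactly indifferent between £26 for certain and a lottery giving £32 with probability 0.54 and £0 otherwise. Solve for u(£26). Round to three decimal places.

0.243

First, u(£32) = 0.45·u(£100) + 0.55·u(£0) = 0.45.
Then u(£26) = 0.54·u(£32) + 0.46·u(£0) = 0.54·0.45 + 0.46·0.00 = 0.2430.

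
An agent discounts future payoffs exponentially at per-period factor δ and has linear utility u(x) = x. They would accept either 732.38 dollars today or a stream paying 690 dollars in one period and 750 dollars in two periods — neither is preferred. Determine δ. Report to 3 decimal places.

Present value of the stream is 690·δ + 750·δ². Indifference gives 690δ + 750δ² = 732.38.
So 750δ² + 690δ − 732.38 = 0.
The positive root is δ = [−690 + √(690² + 4·750·732.38)] / (2·750) = (−690 + 1635.005)/1500 ≈ 0.630.

δ ≈ 0.630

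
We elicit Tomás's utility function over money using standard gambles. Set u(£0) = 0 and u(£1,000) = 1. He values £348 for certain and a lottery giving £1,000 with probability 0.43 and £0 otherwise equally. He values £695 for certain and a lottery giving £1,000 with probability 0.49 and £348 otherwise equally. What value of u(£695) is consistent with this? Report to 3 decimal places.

0.709

From the first indifference, u(£348) = 0.43·u(£1,000) + 0.57·u(£0) = 0.43·1 + 0.57·0 = 0.43.
Then u(£695) = 0.49·u(£1,000) + 0.51·u(£348) = 0.49·1.00 + 0.51·0.43 = 0.7093.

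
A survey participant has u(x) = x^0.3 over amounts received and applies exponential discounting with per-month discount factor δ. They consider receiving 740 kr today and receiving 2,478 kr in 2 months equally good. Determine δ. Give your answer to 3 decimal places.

Indifference means u(740) = δ^2 · u(2478), so δ^2 = u(740)/u(2478).
Since u(x) = x^0.3, δ^2 = (740/2478)^0.3 = 0.29863^0.3 = 0.69589.
Taking the square root: δ = 0.69589^(1/2) ≈ 0.834.

δ ≈ 0.834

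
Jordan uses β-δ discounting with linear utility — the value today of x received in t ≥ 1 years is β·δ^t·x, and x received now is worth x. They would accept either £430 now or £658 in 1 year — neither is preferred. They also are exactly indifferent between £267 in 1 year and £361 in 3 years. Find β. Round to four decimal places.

β ≈ 0.7599

Both payoffs in the second observation are in the future, so β drops out: δ^1·267 = δ^3·361 ⇒ δ^2 = 267/361 = 0.73961, so δ = 0.86001.
Now use the now-vs-future pair: 430 = β·δ·658 gives β = 430/(0.86001·658) ≈ 0.7599.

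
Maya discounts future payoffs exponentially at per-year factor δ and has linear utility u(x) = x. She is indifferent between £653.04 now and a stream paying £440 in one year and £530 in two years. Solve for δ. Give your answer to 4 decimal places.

δ ≈ 0.7700

The stream is worth 440δ + 530δ² today, so 440δ + 530δ² = 653.04.
Rearranged: 530δ² + 440δ − 653.04 = 0.
By the quadratic formula (taking the positive root), δ = (−440 + √1578044.80) / 1060 ≈ 0.7700.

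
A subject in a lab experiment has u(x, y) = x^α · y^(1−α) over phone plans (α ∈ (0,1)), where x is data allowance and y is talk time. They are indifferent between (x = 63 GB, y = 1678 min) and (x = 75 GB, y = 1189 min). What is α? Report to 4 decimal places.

α ≈ 0.6640

Set the two utilities equal: 63^α·1678^(1−α) = 75^α·1189^(1−α).
(63/75)^α = (1189/1678)^(1−α); take logs: α·ln(63/75) = (1−α)·ln(1189/1678), i.e. α·-0.1743534 = (1−α)·-0.3444900.
So α/(1−α) = (-0.3444900)/(-0.1743534) = 1.9758146, and α = 1.9758146/2.9758146 ≈ 0.6640.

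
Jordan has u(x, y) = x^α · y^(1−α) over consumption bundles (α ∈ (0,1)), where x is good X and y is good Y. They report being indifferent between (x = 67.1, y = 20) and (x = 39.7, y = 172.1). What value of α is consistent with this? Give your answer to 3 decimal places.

Indifference: 67.1^α · 20^(1−α) = 39.7^α · 172.1^(1−α).
Taking logs: α·ln 67.1 + (1−α)·ln 20 = α·ln 39.7 + (1−α)·ln 172.1, i.e. α·0.524833 = (1−α)·2.152343.
Thus α·(2.677176) = 2.152343, so α = 2.152343/2.677176 ≈ 0.804.

α ≈ 0.804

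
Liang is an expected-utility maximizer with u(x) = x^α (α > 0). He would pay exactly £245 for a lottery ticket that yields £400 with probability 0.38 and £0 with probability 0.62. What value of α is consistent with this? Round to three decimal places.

α ≈ 1.974

EU(lottery) = 0.38·400^α + 0.62·0 = 0.38·400^α.
Equating: 245^α = 0.38·400^α, i.e. 0.6125^α = 0.38.
Taking logs: α·ln(245/400) = ln(0.38), so α = -0.967584 / -0.490206 ≈ 1.974.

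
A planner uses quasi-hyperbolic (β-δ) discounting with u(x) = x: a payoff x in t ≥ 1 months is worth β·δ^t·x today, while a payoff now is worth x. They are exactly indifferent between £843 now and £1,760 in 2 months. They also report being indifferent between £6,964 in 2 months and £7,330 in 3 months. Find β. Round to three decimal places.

β ≈ 0.531

From the later pair, β·δ^2·6964 = β·δ^3·7330; dividing through, δ = 6964/7330 = 0.95007.
Substituting δ into 843 = β·δ^2·1760: β = 843/(1588.628) ≈ 0.531.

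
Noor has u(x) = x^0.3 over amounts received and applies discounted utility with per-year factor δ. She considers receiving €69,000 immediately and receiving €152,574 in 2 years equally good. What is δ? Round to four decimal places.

δ ≈ 0.8878

Equating discounted utilities: u(69000) = δ^2·u(152574) ⇒ δ^2 = u(69000)/u(152574).
With u(x) = x^0.3: δ^2 = 69000^0.3/152574^0.3 = (69000/152574)^0.3 = 0.78815.
So δ = 0.78815^(1/2) ≈ 0.8878.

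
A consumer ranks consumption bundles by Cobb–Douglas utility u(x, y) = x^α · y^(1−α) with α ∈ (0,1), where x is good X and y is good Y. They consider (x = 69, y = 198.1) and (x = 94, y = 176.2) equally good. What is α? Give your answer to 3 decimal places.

α ≈ 0.275

Set the two utilities equal: 69^α·198.1^(1−α) = 94^α·176.2^(1−α).
Rearrange to (69/94)^α = (176.2/198.1)^(1−α) and take logs: α·-0.309188 = (1−α)·-0.117152.
So α/(1−α) = (-0.117152)/(-0.309188) = 0.378902, and α = 0.378902/1.378902 ≈ 0.275.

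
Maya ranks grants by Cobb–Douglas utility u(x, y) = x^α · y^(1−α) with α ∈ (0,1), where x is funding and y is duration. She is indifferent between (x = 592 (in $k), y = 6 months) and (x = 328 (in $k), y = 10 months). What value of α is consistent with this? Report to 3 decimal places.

Indifference: 592^α · 6^(1−α) = 328^α · 10^(1−α).
(592/328)^α = (10/6)^(1−α); take logs: α·ln(592/328) = (1−α)·ln(10/6), i.e. α·0.590493 = (1−α)·0.510826.
With A = 0.590493 and B = 0.510826: α·A = (1−α)·B, so α = B/(A+B) = 0.510826/1.101319 ≈ 0.464.

α ≈ 0.464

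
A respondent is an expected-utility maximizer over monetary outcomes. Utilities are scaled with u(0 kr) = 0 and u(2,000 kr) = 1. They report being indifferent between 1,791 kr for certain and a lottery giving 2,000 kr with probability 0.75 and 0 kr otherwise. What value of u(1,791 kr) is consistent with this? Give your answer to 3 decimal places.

0.750

The indifference gives u(1,791 kr) = 0.75·u(2,000 kr) + 0.25·u(0 kr) = 0.75·1 + 0.25·0 = 0.75.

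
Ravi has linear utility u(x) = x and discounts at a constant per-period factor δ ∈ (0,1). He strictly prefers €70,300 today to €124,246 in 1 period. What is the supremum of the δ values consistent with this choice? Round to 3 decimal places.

The preference means 70300 > δ·124246.
Dividing through by 124246 gives δ < 0.56581.

δ < 0.566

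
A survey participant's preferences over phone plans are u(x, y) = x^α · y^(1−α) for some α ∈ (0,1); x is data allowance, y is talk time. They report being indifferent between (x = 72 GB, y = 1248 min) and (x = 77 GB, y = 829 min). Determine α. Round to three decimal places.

Indifference: 72^α · 1248^(1−α) = 77^α · 829^(1−α).
Rearrange to (72/77)^α = (829/1248)^(1−α) and take logs: α·-0.067139 = (1−α)·-0.409077.
Thus α·(-0.476216) = -0.409077, so α = -0.409077/-0.476216 ≈ 0.859.

α ≈ 0.859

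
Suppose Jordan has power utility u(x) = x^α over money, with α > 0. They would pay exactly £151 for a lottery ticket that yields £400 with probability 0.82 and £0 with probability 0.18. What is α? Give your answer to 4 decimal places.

α ≈ 0.2037

Since u(0) = 0, the lottery's EU is 0.82·400^α.
Indifference: 151^α = 0.82·400^α, so (151/400)^α = 0.82.
Take logs: α = ln 0.82 / ln(151/400) ≈ 0.203710.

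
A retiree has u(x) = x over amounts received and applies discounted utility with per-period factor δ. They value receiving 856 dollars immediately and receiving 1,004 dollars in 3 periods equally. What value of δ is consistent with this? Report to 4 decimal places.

Equating discounted utilities: u(856) = δ^3·u(1004) ⇒ δ^3 = u(856)/u(1004).
With u(x) = x: δ^3 = 856/1004 = 0.85259.
Taking the cube root: δ = 0.85259^(1/3) ≈ 0.9482.

δ ≈ 0.9482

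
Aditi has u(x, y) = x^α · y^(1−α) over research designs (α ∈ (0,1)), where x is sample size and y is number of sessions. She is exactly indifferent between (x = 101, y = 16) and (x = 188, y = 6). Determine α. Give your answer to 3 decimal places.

The Cobb–Douglas utilities coincide, so 101^α·16^(1−α) = 188^α·6^(1−α).
(101/188)^α = (6/16)^(1−α); take logs: α·ln(101/188) = (1−α)·ln(6/16), i.e. α·-0.621321 = (1−α)·-0.980829.
Thus α·(-1.602150) = -0.980829, so α = -0.980829/-1.602150 ≈ 0.612.

α ≈ 0.612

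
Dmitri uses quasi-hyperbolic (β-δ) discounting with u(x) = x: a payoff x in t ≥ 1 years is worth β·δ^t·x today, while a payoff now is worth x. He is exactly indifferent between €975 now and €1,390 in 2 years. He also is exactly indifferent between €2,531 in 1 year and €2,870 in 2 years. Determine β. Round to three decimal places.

β ≈ 0.902

From the later pair, β·δ^1·2531 = β·δ^2·2870; dividing through, δ = 2531/2870 = 0.88188.
Substituting δ into 975 = β·δ^2·1390: β = 975/(1081.024) ≈ 0.902.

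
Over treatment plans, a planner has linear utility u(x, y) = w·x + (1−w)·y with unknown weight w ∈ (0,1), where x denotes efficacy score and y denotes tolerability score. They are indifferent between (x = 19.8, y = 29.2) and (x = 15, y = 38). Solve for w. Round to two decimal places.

w = 0.65

u(19.8,29.2) = u(15,38) means w·19.8 + (1−w)·29.2 = w·15 + (1−w)·38.
Collecting terms: w·4.8 = (1−w)·8.8.
So w/(1−w) = 8.8/4.8 = 1.8333, giving w = 8.8/(4.8+8.8) = 0.65.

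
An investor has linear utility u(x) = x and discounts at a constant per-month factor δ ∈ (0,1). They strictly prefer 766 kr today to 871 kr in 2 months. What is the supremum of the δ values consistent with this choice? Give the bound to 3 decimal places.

δ < 0.938

Comparing present values: 766 > δ^2·871.
Hence δ^2 < 766/871 = 0.87945, and x ↦ x^(1/2) is increasing on (0,∞).
δ < (766/871)^(1/2) ≈ 0.938.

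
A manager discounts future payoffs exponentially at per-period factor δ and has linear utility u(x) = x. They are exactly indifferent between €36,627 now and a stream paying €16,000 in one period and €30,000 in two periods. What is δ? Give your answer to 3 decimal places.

δ ≈ 0.870

The stream is worth 16000δ + 30000δ² today, so 16000δ + 30000δ² = 36627.
That is, 30000δ² + 16000δ − 36627 = 0, a quadratic in δ.
δ = (−16000 + √(16000² + 4·30000·36627)) / (2·30000) = (−16000 + √4651240000.00) / 60000 ≈ 0.870.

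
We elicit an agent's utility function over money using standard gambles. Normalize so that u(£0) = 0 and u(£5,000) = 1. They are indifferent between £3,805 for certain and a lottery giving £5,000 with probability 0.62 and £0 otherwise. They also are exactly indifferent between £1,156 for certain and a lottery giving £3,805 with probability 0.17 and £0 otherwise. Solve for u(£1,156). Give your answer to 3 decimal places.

The first gamble pins u(£3,805): it must equal 0.62·1 + 0.38·0 = 0.62.
Then u(£1,156) = 0.17·u(£3,805) + 0.83·u(£0) = 0.17·0.62 + 0.83·0.00 = 0.1054.

0.105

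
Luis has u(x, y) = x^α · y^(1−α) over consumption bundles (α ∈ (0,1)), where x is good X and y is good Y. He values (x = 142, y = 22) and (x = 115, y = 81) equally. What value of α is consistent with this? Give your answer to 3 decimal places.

α ≈ 0.861

Indifference: 142^α · 22^(1−α) = 115^α · 81^(1−α).
Taking logs: α·ln 142 + (1−α)·ln 22 = α·ln 115 + (1−α)·ln 81, i.e. α·0.210895 = (1−α)·1.303407.
So α/(1−α) = (1.303407)/(0.210895) = 6.180360, and α = 6.180360/7.180360 ≈ 0.861.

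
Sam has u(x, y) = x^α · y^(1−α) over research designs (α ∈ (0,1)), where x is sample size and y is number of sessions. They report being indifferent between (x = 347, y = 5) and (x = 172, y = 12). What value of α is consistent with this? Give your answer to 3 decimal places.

α ≈ 0.555

Set the two utilities equal: 347^α·5^(1−α) = 172^α·12^(1−α).
Rearrange to (347/172)^α = (12/5)^(1−α) and take logs: α·0.701830 = (1−α)·0.875469.
So α/(1−α) = (0.875469)/(0.701830) = 1.247409, and α = 1.247409/2.247409 ≈ 0.555.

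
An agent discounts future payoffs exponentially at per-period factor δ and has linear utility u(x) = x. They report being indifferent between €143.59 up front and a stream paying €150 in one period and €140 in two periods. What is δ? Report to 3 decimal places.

δ ≈ 0.610

Equating present values: 143.59 = 150δ + 140δ².
Rearranged: 140δ² + 150δ − 143.59 = 0.
The positive root is δ = [−150 + √(150² + 4·140·143.59)] / (2·140) = (−150 + 320.797)/280 ≈ 0.610.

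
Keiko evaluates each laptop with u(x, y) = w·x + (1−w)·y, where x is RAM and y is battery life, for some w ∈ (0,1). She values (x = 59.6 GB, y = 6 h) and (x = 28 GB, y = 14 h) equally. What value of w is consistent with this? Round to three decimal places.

w = 0.202

u(59.6,6) = u(28,14) means w·59.6 + (1−w)·6 = w·28 + (1−w)·14.
Collecting terms: w·31.6 = (1−w)·8.
Hence w = 8/(31.6+8) = 8/39.6 = 0.202.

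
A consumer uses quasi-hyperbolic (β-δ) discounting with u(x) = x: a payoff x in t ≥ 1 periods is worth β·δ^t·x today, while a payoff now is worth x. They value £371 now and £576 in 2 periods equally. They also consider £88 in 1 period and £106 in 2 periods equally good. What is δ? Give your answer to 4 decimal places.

From the later pair, β·δ^1·88 = β·δ^2·106; dividing through, δ = 88/106 = 0.83019.

δ ≈ 0.8302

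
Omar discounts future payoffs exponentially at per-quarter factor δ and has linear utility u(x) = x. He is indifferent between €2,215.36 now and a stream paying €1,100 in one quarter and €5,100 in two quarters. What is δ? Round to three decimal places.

The stream is worth 1100δ + 5100δ² today, so 1100δ + 5100δ² = 2215.36.
That is, 5100δ² + 1100δ − 2215.36 = 0, a quadratic in δ.
By the quadratic formula (taking the positive root), δ = (−1100 + √46403344.00) / 10200 ≈ 0.560.

δ ≈ 0.560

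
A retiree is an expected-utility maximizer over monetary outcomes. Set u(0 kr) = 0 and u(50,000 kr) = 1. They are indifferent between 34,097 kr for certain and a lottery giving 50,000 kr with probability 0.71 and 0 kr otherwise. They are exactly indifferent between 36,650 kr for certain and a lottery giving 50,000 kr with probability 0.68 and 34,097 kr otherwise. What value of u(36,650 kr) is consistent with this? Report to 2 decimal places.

First, u(34,097 kr) = 0.71·u(50,000 kr) + 0.29·u(0 kr) = 0.71.
The second indifference gives u(36,650 kr) = 0.68·u(50,000 kr) + 0.32·u(34,097 kr) = 0.68·1.00 + 0.32·0.71 = 0.9072.

0.91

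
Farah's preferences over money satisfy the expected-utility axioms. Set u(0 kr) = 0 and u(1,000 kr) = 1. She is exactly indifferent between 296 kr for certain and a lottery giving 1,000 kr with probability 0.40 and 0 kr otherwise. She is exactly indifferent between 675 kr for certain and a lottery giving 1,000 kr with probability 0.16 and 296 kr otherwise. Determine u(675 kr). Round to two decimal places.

From the first indifference, u(296 kr) = 0.40·u(1,000 kr) + 0.60·u(0 kr) = 0.40·1 + 0.60·0 = 0.40.
Then u(675 kr) = 0.16·u(1,000 kr) + 0.84·u(296 kr) = 0.16·1.00 + 0.84·0.40 = 0.4960.

0.50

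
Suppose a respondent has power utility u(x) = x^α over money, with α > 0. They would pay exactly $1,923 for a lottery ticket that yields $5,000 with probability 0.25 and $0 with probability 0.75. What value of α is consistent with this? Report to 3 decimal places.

α ≈ 1.451

The lottery's expected utility is 0.25·u(5000) + 0.75·u(0) = 0.25·5000^α (since u(0) = 0 for α > 0).
Indifference: 1923^α = 0.25·5000^α, so (1923/5000)^α = 0.25.
α = ln(0.25) / ln(1923/5000) = -1.386294/-0.955551 ≈ 1.451.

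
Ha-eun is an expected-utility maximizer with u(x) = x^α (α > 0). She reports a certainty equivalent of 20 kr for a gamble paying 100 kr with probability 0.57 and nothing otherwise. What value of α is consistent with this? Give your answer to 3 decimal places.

EU(lottery) = 0.57·100^α + 0.43·0 = 0.57·100^α.
Equating: 20^α = 0.57·100^α, i.e. 0.2000^α = 0.57.
Take logs: α = ln 0.57 / ln(20/100) ≈ 0.34926.

α ≈ 0.349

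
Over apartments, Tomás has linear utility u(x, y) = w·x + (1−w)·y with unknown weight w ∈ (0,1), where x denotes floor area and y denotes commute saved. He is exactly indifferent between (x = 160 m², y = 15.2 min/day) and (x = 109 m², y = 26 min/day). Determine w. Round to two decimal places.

w = 0.17

u(160,15.2) = u(109,26) means w·160 + (1−w)·15.2 = w·109 + (1−w)·26.
Rearranging, 51·w − 10.8·(1−w) = 0.
The marginal rate of substitution is 10.8/51, so w = 10.8/(51+10.8) = 0.17.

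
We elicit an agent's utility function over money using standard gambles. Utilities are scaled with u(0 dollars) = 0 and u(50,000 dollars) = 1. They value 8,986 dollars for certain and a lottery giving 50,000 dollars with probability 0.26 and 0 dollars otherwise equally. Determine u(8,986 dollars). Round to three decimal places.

The indifference gives u(8,986 dollars) = 0.26·u(50,000 dollars) + 0.74·u(0 dollars) = 0.26·1 + 0.74·0 = 0.26.

0.260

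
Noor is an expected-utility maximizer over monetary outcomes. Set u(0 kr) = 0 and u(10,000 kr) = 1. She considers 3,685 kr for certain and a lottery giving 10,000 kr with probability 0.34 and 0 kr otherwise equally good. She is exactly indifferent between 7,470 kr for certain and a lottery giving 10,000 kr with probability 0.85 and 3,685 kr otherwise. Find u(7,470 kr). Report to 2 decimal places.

0.90

From the first indifference, u(3,685 kr) = 0.34·u(10,000 kr) + 0.66·u(0 kr) = 0.34·1 + 0.66·0 = 0.34.
Chaining: u(7,470 kr) = 0.85·1.00 + 0.15·0.34 = 0.9010.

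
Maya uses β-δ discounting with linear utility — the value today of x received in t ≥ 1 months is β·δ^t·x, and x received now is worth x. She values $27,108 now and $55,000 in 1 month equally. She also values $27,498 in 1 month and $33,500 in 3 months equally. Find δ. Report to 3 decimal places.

Both payoffs in the second observation are in the future, so β drops out: δ^1·27498 = δ^3·33500 ⇒ δ^2 = 27498/33500 = 0.82084, so δ = 0.90600.

δ ≈ 0.906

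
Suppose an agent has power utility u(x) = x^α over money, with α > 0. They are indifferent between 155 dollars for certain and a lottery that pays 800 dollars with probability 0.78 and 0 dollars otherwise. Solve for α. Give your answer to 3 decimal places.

The lottery's expected utility is 0.78·u(800) + 0.22·u(0) = 0.78·800^α (since u(0) = 0 for α > 0).
Indifference: 155^α = 0.78·800^α, so (155/800)^α = 0.78.
Taking logs: α·ln(155/800) = ln(0.78), so α = -0.248461 / -1.641187 ≈ 0.151.

α ≈ 0.151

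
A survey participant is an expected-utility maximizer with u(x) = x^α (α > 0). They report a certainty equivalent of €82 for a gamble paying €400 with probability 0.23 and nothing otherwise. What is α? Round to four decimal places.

Since u(0) = 0, the lottery's EU is 0.23·400^α.
Equating: 82^α = 0.23·400^α, i.e. 0.2050^α = 0.23.
Take logs: α = ln 0.23 / ln(82/400) ≈ 0.927389.

α ≈ 0.9274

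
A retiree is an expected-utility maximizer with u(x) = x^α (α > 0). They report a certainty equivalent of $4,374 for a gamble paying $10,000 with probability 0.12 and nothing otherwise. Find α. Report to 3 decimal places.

α ≈ 2.564

Since u(0) = 0, the lottery's EU is 0.12·10000^α.
Setting u(4374) equal to that: 4374^α = 0.12·10000^α ⇒ (4374/10000)^α = 0.12.
Taking logs: α·ln(4374/10000) = ln(0.12), so α = -2.120264 / -0.826907 ≈ 2.564.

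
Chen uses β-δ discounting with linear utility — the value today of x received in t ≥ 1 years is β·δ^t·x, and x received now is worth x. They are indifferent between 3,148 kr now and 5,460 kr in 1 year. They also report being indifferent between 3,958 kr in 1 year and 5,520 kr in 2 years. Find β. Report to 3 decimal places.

β ≈ 0.804

From the later pair, β·δ^1·3958 = β·δ^2·5520; dividing through, δ = 3958/5520 = 0.71703.
Now use the now-vs-future pair: 3148 = β·δ·5460 gives β = 3148/(0.71703·5460) ≈ 0.804.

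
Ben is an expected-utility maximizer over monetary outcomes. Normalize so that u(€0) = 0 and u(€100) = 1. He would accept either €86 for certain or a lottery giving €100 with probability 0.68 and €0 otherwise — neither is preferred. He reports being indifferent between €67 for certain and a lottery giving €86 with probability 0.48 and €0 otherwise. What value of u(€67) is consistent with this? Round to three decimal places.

0.326

First, u(€86) = 0.68·u(€100) + 0.32·u(€0) = 0.68.
The second indifference gives u(€67) = 0.48·u(€86) + 0.52·u(€0) = 0.48·0.68 + 0.52·0.00 = 0.3264.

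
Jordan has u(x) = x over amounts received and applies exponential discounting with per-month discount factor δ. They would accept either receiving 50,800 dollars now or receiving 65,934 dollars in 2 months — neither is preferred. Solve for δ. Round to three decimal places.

δ ≈ 0.878

Equating discounted utilities: u(50800) = δ^2·u(65934) ⇒ δ^2 = u(50800)/u(65934).
With u(x) = x: δ^2 = 50800/65934 = 0.77047.
Hence δ = (0.77047)^(1/2) = 0.87776.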